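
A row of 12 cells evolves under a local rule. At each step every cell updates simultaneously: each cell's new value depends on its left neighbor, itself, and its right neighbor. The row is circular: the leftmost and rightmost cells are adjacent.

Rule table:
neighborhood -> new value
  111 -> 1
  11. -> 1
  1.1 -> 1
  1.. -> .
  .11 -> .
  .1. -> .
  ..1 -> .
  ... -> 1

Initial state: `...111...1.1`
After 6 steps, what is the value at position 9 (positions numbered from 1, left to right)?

.

.1..11.1..1.
.....11.....
1111..1.1111
1111...1.111
1111.1..1.11
11111....1.1
position 9 holds .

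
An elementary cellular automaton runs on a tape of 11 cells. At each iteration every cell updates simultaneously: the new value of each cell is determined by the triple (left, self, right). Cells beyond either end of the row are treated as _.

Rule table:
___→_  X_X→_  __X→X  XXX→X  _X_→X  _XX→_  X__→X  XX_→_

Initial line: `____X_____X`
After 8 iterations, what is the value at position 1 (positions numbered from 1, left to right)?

_

___XXX___XX
__X_X_X_X__
_XX_X_X_XX_
X___X_X___X
XX_XX_XX_XX
___________
___________  (fixed point — unchanged through iteration 8)
position 1 holds _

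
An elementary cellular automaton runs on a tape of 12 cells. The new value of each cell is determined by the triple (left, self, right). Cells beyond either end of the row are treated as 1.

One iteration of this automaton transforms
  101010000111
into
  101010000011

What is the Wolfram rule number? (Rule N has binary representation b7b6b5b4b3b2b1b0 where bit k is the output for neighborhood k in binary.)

196

position 10: 111 → 1  (bit 7 = 1)
position 0: 110 → 1  (bit 6 = 1)
position 1: 101 → 0  (bit 5 = 0)
position 5: 100 → 0  (bit 4 = 0)
position 9: 011 → 0  (bit 3 = 0)
position 2: 010 → 1  (bit 2 = 1)
position 8: 001 → 0  (bit 1 = 0)
position 6: 000 → 0  (bit 0 = 0)
bits b7..b0 = 11000100 = 196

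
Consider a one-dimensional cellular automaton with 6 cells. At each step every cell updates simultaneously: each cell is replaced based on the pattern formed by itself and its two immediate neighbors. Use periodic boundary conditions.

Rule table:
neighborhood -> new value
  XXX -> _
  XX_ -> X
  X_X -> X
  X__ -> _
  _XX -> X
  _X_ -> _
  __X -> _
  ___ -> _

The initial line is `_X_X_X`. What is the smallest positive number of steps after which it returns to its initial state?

2

step 1: X_X_X_
step 2: _X_X_X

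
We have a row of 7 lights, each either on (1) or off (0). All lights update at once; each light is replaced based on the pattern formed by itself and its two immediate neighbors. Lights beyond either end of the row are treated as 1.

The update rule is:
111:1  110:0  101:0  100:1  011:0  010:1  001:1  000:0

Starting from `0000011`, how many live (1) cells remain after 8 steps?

2

step 1: 1000101
step 2: 0101100
step 3: 0100011
step 4: 0110101
step 5: 0000100
step 6: 1001111
step 7: 0110111
step 8: 0000011
count of 1: 2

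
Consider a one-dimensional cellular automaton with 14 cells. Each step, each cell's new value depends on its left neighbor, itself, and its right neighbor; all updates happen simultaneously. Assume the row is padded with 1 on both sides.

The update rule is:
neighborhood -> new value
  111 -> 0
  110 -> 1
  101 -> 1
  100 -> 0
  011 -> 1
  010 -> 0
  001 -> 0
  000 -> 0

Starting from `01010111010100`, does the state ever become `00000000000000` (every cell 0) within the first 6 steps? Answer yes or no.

no

10101101101000
11011111110000
01110000010000
11010000000000
01100000000000
11100000000000
step 6 is 11100000000000, still not uniform 0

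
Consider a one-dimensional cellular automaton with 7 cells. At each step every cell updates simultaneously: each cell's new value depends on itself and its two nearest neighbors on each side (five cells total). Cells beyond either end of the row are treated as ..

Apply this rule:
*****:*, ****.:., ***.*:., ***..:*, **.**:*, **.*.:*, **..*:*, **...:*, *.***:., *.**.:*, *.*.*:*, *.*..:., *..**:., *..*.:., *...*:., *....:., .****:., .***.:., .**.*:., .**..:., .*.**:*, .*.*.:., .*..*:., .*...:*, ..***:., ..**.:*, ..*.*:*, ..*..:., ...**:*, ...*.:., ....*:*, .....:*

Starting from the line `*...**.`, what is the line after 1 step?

.*.**.*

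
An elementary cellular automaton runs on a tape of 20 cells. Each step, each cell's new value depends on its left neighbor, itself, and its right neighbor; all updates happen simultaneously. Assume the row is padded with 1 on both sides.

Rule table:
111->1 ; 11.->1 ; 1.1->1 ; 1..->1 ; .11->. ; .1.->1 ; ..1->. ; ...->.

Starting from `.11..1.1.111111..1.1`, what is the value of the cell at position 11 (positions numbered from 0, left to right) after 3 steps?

.

1.11.1111.111111.11.
11.11.1111.111111.11
111.11.1111.111111.1
position 11 holds .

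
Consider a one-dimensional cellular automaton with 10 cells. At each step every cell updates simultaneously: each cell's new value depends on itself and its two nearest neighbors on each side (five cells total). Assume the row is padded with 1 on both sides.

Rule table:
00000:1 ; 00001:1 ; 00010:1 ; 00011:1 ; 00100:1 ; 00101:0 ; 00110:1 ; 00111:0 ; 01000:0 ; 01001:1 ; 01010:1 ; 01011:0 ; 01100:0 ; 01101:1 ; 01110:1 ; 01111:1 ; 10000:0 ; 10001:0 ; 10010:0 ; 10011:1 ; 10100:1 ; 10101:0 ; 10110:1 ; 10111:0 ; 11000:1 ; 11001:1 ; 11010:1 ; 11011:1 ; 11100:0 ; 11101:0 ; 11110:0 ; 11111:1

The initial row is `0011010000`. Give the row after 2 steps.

step 1: 1111110011
step 2: 1111001101

1111001101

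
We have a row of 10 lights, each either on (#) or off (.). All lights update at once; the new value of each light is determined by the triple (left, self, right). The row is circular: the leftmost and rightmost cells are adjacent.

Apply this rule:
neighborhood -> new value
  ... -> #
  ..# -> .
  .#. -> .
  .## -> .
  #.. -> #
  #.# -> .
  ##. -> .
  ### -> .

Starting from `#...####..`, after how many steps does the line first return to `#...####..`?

20

step 1: .##.....#.
step 2: ...####..#
step 3: ##.....#..
step 4: ..####..#.
step 5: #.....#..#
step 6: .####..#..
step 7: .....#..##
step 8: ####..#...
step 9: ....#..##.
step 10: ###..#...#
step 11: ...#..##..
step 12: ##..#...##
step 13: ..#..##...
step 14: #..#...###
step 15: .#..##....
step 16: ..#...####
step 17: #..##.....
step 18: .#...####.
step 19: ..##.....#
step 20: #...####..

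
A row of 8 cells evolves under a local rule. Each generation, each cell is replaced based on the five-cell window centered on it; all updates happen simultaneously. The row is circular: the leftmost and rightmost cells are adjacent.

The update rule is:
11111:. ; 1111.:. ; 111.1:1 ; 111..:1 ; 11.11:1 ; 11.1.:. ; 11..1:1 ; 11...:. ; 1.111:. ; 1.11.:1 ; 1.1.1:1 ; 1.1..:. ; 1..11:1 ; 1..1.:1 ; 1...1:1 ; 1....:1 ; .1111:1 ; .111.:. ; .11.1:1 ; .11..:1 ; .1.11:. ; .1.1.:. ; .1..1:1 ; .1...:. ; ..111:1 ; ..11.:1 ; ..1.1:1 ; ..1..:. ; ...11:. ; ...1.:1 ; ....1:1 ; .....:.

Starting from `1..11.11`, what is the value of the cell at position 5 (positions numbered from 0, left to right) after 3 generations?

1

111111..
11...111
.1.1.11.
position 5 holds 1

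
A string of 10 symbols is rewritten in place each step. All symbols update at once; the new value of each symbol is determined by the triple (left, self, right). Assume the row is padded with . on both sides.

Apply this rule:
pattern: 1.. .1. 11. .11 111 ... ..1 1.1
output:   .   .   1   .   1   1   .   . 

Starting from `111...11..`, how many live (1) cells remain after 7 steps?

5

.11.1..1.1
..1.......
1...111111
..1..11111
1.....1111
..111..111
1..11...11
count of 1: 5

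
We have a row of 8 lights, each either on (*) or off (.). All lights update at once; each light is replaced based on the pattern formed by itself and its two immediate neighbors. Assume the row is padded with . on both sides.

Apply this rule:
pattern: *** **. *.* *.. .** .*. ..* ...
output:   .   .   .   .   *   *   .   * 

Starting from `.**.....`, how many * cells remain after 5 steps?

.*..****
.*..*...
.*..*.**
.*..*.*.
.*..*.*.
count of *: 3

3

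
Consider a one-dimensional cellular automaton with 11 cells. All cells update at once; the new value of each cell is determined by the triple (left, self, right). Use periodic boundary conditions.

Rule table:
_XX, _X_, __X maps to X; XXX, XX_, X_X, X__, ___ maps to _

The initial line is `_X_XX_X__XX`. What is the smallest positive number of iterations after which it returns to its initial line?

22

iteration 1: _X_X__X_XX_
iteration 2: XX_X_XX_X__
iteration 3: X__X_X__X_X
iteration 4: __XX_X_XX_X
iteration 5: _XX__X_X__X
iteration 6: _X__XX_X_XX
iteration 7: _X_XX__X_X_
iteration 8: XX_X__XX_X_
iteration 9: X__X_XX__X_
iteration 10: X_XX_X__XX_
iteration 11: X_X__X_XX__
iteration 12: X_X_XX_X__X
iteration 13: __X_X__X_XX
iteration 14: _XX_X_XX_X_
iteration 15: XX__X_X__X_
iteration 16: X__XX_X_XX_
iteration 17: X_XX__X_X__
iteration 18: X_X__XX_X_X
iteration 19: __X_XX__X_X
iteration 20: _XX_X__XX_X
iteration 21: _X__X_XX__X
iteration 22: _X_XX_X__XX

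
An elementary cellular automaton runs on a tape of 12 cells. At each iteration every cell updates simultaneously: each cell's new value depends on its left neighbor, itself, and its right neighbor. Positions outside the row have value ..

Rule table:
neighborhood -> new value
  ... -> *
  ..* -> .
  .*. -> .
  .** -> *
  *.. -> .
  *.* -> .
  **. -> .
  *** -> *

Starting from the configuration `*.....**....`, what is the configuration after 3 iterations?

..*..***.*..

iteration 1: ..***.*..***
iteration 2: *.**.....**.
iteration 3: ..*..***.*..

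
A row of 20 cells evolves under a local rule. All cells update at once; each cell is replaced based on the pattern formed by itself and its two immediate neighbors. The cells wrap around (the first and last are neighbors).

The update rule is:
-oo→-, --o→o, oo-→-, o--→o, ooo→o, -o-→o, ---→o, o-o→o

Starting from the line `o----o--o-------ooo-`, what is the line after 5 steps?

step 1: oooooooooooooooo-o-o
step 2: ooooooooooooooo-ooo-
step 3: -ooooooooooooo-o-o-o
step 4: o-ooooooooooo-oooooo
step 5: -o-ooooooooo-o-ooooo

-o-ooooooooo-o-ooooo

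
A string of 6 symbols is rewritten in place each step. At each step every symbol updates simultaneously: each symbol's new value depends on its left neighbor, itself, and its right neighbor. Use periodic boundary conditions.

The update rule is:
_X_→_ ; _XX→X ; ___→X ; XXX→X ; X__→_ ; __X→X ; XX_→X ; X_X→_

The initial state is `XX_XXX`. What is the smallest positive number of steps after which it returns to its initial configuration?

1

XX_XXX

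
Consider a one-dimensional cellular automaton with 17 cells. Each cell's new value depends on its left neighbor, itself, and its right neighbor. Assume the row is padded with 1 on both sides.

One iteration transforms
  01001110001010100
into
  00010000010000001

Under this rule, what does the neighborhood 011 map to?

At position 4 the neighborhood is 011; the next row has 0 there.

0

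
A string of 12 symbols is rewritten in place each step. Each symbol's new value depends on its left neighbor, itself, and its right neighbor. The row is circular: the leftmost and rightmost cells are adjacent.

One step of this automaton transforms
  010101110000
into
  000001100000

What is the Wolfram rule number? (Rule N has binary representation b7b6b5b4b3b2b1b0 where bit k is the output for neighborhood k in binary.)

position 6: 111 → 1  (bit 7 = 1)
position 7: 110 → 0  (bit 6 = 0)
position 2: 101 → 0  (bit 5 = 0)
position 8: 100 → 0  (bit 4 = 0)
position 5: 011 → 1  (bit 3 = 1)
position 1: 010 → 0  (bit 2 = 0)
position 0: 001 → 0  (bit 1 = 0)
position 9: 000 → 0  (bit 0 = 0)
bits b7..b0 = 10001000 = 136

136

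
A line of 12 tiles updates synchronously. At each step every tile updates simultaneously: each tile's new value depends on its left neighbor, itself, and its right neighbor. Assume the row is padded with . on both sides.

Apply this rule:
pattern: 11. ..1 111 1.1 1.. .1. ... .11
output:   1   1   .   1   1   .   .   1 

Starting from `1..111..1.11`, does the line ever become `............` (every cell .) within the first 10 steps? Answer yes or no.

no

.111.111.111
11.111.111.1
1111.111.11.
1..111.11111
.111.111...1
11.111.11.1.
1111.11111.1
1..111...11.
.111.11.1111
11.111111..1
step 10 is 11.111111..1, still not uniform .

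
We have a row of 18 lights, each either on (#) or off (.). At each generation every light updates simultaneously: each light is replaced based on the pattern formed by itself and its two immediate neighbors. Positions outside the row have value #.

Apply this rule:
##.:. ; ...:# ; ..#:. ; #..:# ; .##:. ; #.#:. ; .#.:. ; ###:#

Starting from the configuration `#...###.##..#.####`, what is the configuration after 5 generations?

.##..#....#....###
...#..###..###..##
##..#..#.#..#.#..#
#.#..#....#....#..
...#..###..###..#.

...#..###..###..#.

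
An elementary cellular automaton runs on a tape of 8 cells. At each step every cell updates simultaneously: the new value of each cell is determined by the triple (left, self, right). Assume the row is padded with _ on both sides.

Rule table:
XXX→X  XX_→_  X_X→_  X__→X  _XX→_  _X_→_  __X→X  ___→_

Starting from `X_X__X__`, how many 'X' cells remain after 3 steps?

___XX_X_
__X____X
_X_X__X_
count of X: 3

3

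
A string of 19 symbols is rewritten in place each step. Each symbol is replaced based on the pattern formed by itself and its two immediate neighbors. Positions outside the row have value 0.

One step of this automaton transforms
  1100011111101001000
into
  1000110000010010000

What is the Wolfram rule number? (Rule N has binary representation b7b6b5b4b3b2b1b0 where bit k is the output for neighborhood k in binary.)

position 6: 111 → 0  (bit 7 = 0)
position 1: 110 → 0  (bit 6 = 0)
position 11: 101 → 1  (bit 5 = 1)
position 2: 100 → 0  (bit 4 = 0)
position 0: 011 → 1  (bit 3 = 1)
position 12: 010 → 0  (bit 2 = 0)
position 4: 001 → 1  (bit 1 = 1)
position 3: 000 → 0  (bit 0 = 0)
bits b7..b0 = 00101010 = 42

42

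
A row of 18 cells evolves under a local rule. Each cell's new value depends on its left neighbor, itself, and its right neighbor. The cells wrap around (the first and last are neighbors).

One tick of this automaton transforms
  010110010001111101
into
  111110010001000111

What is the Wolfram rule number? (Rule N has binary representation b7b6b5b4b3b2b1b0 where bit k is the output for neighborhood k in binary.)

position 12: 111 → 0  (bit 7 = 0)
position 4: 110 → 1  (bit 6 = 1)
position 0: 101 → 1  (bit 5 = 1)
position 5: 100 → 0  (bit 4 = 0)
position 3: 011 → 1  (bit 3 = 1)
position 1: 010 → 1  (bit 2 = 1)
position 6: 001 → 0  (bit 1 = 0)
position 9: 000 → 0  (bit 0 = 0)
bits b7..b0 = 01101100 = 108

108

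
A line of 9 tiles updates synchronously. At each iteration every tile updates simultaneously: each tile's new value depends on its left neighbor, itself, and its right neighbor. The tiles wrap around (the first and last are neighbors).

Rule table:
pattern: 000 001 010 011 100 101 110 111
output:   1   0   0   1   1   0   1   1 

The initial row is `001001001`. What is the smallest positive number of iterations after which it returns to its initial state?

3

100100100
010010010
001001001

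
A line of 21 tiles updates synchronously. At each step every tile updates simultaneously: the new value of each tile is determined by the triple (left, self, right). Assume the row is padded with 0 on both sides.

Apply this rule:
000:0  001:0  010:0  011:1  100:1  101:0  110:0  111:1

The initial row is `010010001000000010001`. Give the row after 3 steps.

001001000100000001000
000100100010000000100
000010010001000000010

000010010001000000010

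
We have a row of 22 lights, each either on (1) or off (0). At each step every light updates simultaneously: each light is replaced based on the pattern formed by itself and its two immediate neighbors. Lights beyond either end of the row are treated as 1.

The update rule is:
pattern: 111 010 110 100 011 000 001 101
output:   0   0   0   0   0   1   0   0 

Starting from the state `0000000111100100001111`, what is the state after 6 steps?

0000000111111100001110

0111110000000001100000
0000000111111100001110
0111110000000001100000  (repeats step 1; period 2)
step 6: 0000000111111100001110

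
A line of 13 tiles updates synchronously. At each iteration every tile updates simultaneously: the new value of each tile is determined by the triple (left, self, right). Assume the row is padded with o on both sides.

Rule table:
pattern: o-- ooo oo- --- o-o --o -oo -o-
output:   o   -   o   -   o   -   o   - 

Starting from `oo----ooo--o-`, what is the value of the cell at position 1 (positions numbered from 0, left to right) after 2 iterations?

o

-oo---o-oo--o
oooo---oooo-o
position 1 holds o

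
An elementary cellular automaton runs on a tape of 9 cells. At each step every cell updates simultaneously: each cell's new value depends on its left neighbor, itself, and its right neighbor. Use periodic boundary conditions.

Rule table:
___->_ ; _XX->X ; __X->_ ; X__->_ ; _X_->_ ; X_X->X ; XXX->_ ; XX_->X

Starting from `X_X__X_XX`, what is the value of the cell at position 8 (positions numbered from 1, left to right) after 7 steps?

_

step 1: XX____XX_
step 2: XX____XXX
step 3: _X____X__
step 4: _________
step 5: _________  (fixed point — unchanged through step 7)
position 8 holds _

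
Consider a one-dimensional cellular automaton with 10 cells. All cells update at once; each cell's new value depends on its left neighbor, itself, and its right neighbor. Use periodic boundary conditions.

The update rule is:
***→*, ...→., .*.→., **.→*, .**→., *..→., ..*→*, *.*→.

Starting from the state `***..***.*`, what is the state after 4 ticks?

.*...*....

tick 1: ***.*.**..
tick 2: .**....*.*
tick 3: ..*...*...
tick 4: .*...*....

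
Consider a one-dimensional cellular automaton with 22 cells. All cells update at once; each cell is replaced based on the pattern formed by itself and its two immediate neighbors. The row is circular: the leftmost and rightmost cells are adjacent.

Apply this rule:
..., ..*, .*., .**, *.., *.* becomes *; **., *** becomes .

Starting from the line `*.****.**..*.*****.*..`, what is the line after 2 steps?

...****.**....*****...

***...**.*****....****
...****.**....*****...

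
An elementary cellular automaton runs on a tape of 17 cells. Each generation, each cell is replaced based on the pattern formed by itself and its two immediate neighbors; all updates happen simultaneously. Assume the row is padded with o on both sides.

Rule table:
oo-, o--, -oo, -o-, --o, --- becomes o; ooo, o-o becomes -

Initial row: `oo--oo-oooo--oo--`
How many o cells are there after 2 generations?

6

generation 1: -ooooo-o--ooooooo
generation 2: -o---o-oooo------
count of o: 6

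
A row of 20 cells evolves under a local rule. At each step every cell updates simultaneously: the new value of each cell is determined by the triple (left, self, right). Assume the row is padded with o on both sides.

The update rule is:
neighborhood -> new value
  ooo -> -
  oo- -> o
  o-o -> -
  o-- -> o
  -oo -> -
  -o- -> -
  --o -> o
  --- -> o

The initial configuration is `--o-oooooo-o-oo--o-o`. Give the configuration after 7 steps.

oo-------o----ooo---
-oooooooo-oooo--oooo
--------o----ooo----
oooooooo-oooo--ooooo
-------o----ooo-----
ooooooo-oooo--oooooo
------o----ooo------

------o----ooo------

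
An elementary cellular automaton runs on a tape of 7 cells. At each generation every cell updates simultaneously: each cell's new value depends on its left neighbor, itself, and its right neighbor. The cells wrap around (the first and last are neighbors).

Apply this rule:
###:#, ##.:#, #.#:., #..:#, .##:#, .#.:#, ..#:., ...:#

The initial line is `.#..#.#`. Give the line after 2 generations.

.##.#.#

generation 1: .##.#.#
generation 2: .##.#.#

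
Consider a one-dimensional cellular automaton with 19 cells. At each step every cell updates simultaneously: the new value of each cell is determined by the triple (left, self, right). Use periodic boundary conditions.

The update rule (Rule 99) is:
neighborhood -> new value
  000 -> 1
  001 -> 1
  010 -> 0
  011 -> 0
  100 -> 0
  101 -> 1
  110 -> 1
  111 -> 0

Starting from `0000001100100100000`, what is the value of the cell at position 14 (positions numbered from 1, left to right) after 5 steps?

step 1: 1111110101001001111
step 2: 0000011010010010000
step 3: 1111101100100100111
step 4: 0000110101001001000
step 5: 1111011010010010011
position 14 holds 0

0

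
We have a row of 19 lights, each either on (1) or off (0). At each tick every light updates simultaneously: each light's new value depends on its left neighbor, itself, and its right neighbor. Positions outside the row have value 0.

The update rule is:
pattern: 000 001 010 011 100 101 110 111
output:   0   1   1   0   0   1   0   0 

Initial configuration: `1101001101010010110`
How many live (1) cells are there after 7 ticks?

4

tick 1: 0011010011110111000
tick 2: 0100110100001000000
tick 3: 1101001100011000000
tick 4: 0011010000100000000
tick 5: 0100110001100000000
tick 6: 1101000010000000000
tick 7: 0011000110000000000
count of 1: 4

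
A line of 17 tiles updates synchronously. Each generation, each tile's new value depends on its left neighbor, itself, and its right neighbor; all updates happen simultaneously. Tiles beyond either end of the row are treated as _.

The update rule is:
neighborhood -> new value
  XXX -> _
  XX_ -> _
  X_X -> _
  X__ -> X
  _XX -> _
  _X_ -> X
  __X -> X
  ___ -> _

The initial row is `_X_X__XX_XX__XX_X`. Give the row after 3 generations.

_____XXX_XXXXX___

XX_XXX_____XX___X
______X___X__X_XX
_____XXX_XXXXX___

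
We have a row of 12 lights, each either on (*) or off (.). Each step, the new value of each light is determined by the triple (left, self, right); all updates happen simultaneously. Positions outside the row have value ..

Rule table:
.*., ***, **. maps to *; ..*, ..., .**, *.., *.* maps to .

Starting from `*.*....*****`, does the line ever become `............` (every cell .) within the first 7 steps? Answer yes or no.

step 1: *.*.....****
step 2: *.*......***
step 3: *.*.......**
step 4: *.*........*
step 5: *.*........*  (fixed point — unchanged through step 7)
step 7 is *.*........*, still not uniform .

no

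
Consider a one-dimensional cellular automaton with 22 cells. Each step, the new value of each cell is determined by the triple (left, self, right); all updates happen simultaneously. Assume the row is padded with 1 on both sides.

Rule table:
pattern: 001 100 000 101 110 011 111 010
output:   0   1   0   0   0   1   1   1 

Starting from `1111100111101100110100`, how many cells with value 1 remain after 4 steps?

step 1: 1111010111001010100110
step 2: 1110010110101010110100
step 3: 1101010100101010100110
step 4: 1001010110101010110100
count of 1: 11

11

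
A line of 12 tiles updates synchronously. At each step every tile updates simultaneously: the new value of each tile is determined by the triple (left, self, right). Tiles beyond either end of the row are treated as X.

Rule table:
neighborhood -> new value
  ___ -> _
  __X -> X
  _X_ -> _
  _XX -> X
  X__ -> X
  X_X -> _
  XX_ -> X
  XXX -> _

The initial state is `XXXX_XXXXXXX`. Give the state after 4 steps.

XXX_____XXX_

___X_X______
X_X___X____X
X__X_X_X__XX
XXX_____XXX_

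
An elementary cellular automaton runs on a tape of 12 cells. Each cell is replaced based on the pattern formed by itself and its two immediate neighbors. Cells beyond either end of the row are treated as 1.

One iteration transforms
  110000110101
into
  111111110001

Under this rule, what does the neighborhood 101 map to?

0

At position 8 the neighborhood is 101; the next row has 0 there.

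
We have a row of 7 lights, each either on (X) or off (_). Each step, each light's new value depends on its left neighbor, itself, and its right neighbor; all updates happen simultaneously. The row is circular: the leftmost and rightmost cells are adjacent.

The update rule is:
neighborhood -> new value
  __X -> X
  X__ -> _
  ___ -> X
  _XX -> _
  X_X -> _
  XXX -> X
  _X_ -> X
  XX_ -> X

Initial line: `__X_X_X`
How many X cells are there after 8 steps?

3

_XX_X_X
__X_X_X  (repeats step 0; period 2)
step 8: __X_X_X
count of X: 3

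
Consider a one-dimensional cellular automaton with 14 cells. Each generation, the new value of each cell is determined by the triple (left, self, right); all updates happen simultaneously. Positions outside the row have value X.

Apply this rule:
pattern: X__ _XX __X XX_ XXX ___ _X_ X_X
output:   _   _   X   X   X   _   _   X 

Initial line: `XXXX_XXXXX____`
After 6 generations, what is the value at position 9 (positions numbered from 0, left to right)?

X

generation 1: XXXXX_XXXX___X
generation 2: XXXXXX_XXX__X_
generation 3: XXXXXXX_XX_X_X
generation 4: XXXXXXXX_XX_X_
generation 5: XXXXXXXXX_XX_X
generation 6: XXXXXXXXXX_XX_
position 9 holds X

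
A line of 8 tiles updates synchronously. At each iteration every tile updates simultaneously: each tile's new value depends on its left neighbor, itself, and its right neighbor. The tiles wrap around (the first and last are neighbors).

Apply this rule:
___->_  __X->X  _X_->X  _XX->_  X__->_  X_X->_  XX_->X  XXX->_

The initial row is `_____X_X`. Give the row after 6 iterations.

_X_X_X_X

____XX_X
___X_X_X
__XX_X_X
_X_X_X_X
_X_X_X_X  (fixed point — unchanged through iteration 6)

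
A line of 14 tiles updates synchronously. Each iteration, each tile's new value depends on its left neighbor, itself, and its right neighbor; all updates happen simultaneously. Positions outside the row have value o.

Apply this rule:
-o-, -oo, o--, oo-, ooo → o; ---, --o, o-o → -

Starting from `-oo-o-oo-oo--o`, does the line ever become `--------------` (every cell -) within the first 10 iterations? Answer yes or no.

iteration 1: -oo-o-oo-ooo-o
iteration 2: -oo-o-oo-ooo-o  (fixed point — unchanged through iteration 10)
iteration 10 is -oo-o-oo-ooo-o, still not uniform -

no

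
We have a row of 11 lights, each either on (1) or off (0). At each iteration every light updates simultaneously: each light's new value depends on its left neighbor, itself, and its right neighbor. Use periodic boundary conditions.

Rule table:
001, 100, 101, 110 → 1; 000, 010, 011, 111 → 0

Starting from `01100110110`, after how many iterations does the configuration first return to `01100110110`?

22

iteration 1: 10111011011
iteration 2: 11001101100
iteration 3: 01110110111
iteration 4: 10011011001
iteration 5: 11101101110
iteration 6: 00110110011
iteration 7: 11011011101
iteration 8: 01101100110
iteration 9: 10110111011
iteration 10: 11011001100
iteration 11: 01101110111
iteration 12: 10110011001
iteration 13: 11011101110
iteration 14: 01100110011
iteration 15: 10111011101
iteration 16: 11001100110
iteration 17: 01110111011
iteration 18: 10011001101
iteration 19: 11101110110
iteration 20: 00110011011
iteration 21: 11011101101
iteration 22: 01100110110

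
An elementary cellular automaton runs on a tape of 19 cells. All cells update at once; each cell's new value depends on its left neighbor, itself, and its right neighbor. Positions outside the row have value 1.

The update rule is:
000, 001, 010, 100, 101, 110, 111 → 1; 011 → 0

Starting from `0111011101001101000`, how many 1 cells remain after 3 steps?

step 1: 1011101111110111111
step 2: 1101110111111011111
step 3: 1110111011111101111
count of 1: 16

16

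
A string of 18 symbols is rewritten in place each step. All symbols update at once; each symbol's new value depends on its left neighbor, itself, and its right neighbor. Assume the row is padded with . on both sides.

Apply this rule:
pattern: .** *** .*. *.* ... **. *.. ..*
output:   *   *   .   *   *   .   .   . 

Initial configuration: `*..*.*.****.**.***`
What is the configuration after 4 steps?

step 1: ....*.****.**.***.
step 2: ***..****.**.***..
step 3: **...***.**.***..*
step 4: *..*.**.**.***....

*..*.**.**.***....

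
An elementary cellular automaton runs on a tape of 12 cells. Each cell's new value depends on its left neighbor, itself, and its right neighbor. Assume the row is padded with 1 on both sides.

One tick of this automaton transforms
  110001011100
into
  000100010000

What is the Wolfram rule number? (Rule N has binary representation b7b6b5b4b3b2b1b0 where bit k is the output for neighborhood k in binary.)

position 0: 111 → 0  (bit 7 = 0)
position 1: 110 → 0  (bit 6 = 0)
position 6: 101 → 0  (bit 5 = 0)
position 2: 100 → 0  (bit 4 = 0)
position 7: 011 → 1  (bit 3 = 1)
position 5: 010 → 0  (bit 2 = 0)
position 4: 001 → 0  (bit 1 = 0)
position 3: 000 → 1  (bit 0 = 1)
bits b7..b0 = 00001001 = 9

9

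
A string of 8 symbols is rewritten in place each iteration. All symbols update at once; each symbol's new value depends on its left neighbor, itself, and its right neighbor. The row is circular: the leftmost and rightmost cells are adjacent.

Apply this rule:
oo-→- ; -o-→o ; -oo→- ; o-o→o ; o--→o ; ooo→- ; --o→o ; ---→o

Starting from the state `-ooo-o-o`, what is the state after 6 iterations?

o---oooo
-ooo----
o---oooo  (repeats iteration 1; period 2)
iteration 6: -ooo----

-ooo----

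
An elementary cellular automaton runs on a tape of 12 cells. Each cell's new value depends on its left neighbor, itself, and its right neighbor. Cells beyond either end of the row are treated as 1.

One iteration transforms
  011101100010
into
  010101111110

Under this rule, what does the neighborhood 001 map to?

At position 9 the neighborhood is 001; the next row has 1 there.

1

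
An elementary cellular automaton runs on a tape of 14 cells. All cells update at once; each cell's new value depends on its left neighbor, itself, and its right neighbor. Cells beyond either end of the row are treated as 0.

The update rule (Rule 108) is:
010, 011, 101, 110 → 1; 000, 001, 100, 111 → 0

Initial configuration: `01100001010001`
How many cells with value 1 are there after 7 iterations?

6

01100001110001
01100001010001  (repeats iteration 0; period 2)
iteration 7: 01100001110001
count of 1: 6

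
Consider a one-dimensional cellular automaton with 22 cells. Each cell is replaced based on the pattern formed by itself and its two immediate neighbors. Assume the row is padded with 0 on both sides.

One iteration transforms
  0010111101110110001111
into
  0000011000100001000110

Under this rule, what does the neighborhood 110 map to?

At position 7 the neighborhood is 110; the next row has 0 there.

0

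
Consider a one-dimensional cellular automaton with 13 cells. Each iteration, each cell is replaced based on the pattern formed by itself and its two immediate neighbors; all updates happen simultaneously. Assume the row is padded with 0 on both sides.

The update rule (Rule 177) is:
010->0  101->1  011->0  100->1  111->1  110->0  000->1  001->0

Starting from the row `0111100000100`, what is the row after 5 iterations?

1100100100101

iteration 1: 0011011110011
iteration 2: 1000101101000
iteration 3: 0110010010111
iteration 4: 0001001001010
iteration 5: 1100100100101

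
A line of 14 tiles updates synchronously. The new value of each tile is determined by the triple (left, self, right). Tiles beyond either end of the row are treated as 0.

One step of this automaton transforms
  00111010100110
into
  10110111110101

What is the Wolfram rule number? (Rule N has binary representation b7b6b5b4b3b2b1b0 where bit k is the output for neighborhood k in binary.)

189

position 3: 111 → 1  (bit 7 = 1)
position 4: 110 → 0  (bit 6 = 0)
position 5: 101 → 1  (bit 5 = 1)
position 9: 100 → 1  (bit 4 = 1)
position 2: 011 → 1  (bit 3 = 1)
position 6: 010 → 1  (bit 2 = 1)
position 1: 001 → 0  (bit 1 = 0)
position 0: 000 → 1  (bit 0 = 1)
bits b7..b0 = 10111101 = 189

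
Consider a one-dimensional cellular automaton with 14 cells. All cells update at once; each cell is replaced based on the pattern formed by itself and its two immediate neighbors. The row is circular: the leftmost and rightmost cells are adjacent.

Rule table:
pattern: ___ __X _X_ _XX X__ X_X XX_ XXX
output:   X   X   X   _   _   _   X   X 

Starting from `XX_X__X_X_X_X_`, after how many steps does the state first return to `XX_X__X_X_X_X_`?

_X_X_XX_X_X_X_
XX_X__X_X_X_X_

2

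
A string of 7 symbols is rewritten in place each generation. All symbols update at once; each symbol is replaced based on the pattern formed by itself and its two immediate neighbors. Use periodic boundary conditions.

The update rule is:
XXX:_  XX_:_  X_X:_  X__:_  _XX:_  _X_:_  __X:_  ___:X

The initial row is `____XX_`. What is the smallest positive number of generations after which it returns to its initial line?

generation 1: XXX____
generation 2: ____XX_

2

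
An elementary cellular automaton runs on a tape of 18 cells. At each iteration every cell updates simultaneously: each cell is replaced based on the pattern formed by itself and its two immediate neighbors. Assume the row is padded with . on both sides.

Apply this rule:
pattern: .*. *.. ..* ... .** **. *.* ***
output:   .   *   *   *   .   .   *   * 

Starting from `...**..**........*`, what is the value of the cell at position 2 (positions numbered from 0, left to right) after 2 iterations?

***..**..********.
.*.**..**.******.*
position 2 holds .

.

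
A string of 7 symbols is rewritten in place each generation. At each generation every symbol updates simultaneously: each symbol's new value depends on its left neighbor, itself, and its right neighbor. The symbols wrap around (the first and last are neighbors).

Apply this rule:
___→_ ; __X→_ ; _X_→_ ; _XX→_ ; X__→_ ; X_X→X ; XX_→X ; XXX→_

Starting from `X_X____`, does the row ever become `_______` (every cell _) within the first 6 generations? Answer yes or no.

yes

generation 1: _X_____
generation 2: _______
all cells are _ at generation 2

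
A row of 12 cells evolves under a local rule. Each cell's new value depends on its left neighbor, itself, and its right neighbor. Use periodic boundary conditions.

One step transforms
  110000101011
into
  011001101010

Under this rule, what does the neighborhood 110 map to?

1

At position 1 the neighborhood is 110; the next row has 1 there.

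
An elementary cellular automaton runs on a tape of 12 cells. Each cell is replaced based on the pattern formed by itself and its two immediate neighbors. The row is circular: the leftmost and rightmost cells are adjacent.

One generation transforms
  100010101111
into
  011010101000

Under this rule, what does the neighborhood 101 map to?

0

At position 5 the neighborhood is 101; the next row has 0 there.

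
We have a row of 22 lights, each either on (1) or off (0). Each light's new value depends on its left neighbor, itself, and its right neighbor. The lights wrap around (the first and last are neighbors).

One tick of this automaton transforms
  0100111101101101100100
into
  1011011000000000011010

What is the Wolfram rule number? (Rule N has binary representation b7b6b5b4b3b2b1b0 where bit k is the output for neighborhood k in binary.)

position 5: 111 → 1  (bit 7 = 1)
position 7: 110 → 0  (bit 6 = 0)
position 8: 101 → 0  (bit 5 = 0)
position 2: 100 → 1  (bit 4 = 1)
position 4: 011 → 0  (bit 3 = 0)
position 1: 010 → 0  (bit 2 = 0)
position 0: 001 → 1  (bit 1 = 1)
position 21: 000 → 0  (bit 0 = 0)
bits b7..b0 = 10010010 = 146

146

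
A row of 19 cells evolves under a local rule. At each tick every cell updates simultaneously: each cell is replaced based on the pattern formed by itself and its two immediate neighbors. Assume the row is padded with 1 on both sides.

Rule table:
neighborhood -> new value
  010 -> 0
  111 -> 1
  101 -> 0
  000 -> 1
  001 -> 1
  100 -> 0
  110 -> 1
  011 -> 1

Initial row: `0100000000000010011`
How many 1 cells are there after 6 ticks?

0001111111111100111
0111111111111101111
0111111111111101111  (fixed point — unchanged through tick 6)
count of 1: 17

17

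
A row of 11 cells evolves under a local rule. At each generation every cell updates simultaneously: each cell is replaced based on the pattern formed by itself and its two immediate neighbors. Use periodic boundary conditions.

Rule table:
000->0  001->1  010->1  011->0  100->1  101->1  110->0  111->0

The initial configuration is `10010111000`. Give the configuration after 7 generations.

11111000101
00000101110
00001110001
10010001011
01111011100
10000100010
11001110111

11001110111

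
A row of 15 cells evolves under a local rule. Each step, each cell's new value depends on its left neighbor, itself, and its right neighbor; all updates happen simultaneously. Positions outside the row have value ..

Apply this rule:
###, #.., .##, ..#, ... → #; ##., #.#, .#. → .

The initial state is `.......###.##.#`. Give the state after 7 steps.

###..#..##..##.

#########..#...
########.##.###
#######..#..##.
######.##.###.#
#####..#..##...
####.##.###.###
###..#..##..##.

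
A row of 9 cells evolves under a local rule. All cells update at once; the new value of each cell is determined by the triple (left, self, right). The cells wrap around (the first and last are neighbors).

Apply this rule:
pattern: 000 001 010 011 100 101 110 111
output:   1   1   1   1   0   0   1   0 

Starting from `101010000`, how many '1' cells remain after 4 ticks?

5

101010111
101010100
101010101
101010101
count of 1: 5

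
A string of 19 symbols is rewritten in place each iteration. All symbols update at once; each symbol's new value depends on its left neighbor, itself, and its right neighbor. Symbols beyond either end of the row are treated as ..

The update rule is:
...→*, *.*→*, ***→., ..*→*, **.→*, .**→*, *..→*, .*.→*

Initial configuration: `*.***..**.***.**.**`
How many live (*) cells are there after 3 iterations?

17

iteration 1: ***.*******.*******
iteration 2: *.***.....***.....*
iteration 3: ***.*******.*******
count of *: 17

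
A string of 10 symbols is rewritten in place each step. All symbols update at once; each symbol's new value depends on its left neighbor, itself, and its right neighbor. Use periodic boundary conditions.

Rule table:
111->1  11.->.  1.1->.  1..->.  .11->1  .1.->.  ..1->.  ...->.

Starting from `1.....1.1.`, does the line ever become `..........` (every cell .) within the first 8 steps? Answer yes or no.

step 1: ..........
all cells are . at step 1

yes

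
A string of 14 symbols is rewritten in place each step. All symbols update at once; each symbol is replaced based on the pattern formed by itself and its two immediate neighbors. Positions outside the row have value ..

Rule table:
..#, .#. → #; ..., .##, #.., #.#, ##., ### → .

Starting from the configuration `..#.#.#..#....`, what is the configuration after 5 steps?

.##.#.#.##....
#...#.#.......
#..##.#.......
#.#...#.......
#.#..##.......

#.#..##.......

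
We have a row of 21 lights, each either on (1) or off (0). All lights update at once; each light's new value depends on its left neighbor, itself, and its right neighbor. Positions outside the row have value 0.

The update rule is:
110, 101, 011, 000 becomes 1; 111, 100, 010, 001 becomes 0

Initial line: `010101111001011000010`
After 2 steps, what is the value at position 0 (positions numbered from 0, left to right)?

1

step 1: 001011001000111011000
step 2: 100111000010101111011
position 0 holds 1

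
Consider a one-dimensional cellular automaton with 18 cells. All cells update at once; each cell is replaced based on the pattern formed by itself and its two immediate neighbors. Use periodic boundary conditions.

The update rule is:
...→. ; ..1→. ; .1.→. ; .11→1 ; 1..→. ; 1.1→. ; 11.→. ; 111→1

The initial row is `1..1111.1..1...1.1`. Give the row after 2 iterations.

...11.............

...111...........1
...11.............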